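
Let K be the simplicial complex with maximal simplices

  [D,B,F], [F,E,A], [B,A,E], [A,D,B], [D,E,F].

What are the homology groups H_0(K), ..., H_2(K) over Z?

H_0 = Z,  H_1 = Z,  H_2 = 0.

We work with the vertex ordering A < B < D < E < F. The simplices of K, each written with vertices in increasing order, are:

  0-simplices (5): A, B, D, E, F
  1-simplices (10): AB, AD, AE, AF, BD, BE, BF, DE, DF, EF
  2-simplices (5): ABD, ABE, AEF, BDF, DEF

Hence C_0 ≅ Z^5, C_1 ≅ Z^10, C_2 ≅ Z^5.

∂_1: C_1 → C_0 maps an edge to its endpoints' difference, ∂[p,q] = q − p. For instance
  ∂BF = F − B.
As a 5×10 matrix over Z this has rank 4, with invariant factors (1,1,1,1).

Boundary ∂_2: C_2 → C_1 sends each 2-simplex [p,q,r] to [q,r] − [p,r] + [p,q]. For instance
  ∂AEF = EF − AF + AE,
  ∂DEF = EF − DF + DE.
As a 10×5 matrix over Z this has rank 5, with invariant factors (1,1,1,1,1).

Now H_k = ker ∂_k / im ∂_{k+1}, so:

  H_0: rank C_0 − rank ∂_1 = 5 − 4 = 1, and the invariant factors of ∂_1 are all 1, so H_0 = Z.
  H_1: rank ker ∂_1 − rank ∂_2 = (10 − 4) − 5 = 1, and the invariant factors of ∂_2 are all 1, so H_1 = Z.
  H_2: rank ker ∂_2 − rank ∂_3 = (5 − 5) − 0 = 0, and there is no ∂_3, so H_2 = 0.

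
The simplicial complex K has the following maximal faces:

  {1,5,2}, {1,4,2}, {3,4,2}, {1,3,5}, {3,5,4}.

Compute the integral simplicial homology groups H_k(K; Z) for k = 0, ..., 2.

Order the vertices as 1 < 2 < 3 < 4 < 5. Listing each simplex with vertices in this order, K has dimension 2 with simplices:

  0-simplices (5): [1], [2], [3], [4], [5]
  1-simplices (10): [1,2], [1,3], [1,4], [1,5], [2,3], [2,4], [2,5], [3,4], [3,5], [4,5]
  2-simplices (5): [1,2,4], [1,2,5], [1,3,5], [2,3,4], [3,4,5]

Hence C_0 ≅ Z^5, C_1 ≅ Z^10, C_2 ≅ Z^5.

∂_1: C_1 → C_0 is given by ∂[p,q] = [q] − [p].
This gives a 5×10 integer matrix of rank 4; reducing to Smith normal form yields diagonal entries (1,1,1,1).

∂_2: C_2 → C_1 sends each 2-simplex [p,q,r] to [q,r] − [p,r] + [p,q]. For instance
  ∂[3,4,5] = [4,5] − [3,5] + [3,4],
  ∂[2,3,4] = [3,4] − [2,4] + [2,3].
As a 10×5 matrix over Z this has rank 5, with invariant factors (1,1,1,1,1).

Now H_k = ker ∂_k / im ∂_{k+1}, so:

  H_0: rank C_0 − rank ∂_1 = 5 − 4 = 1, and the invariant factors of ∂_1 are all 1, so H_0 ≅ Z.
  H_1: rank ker ∂_1 − rank ∂_2 = (10 − 4) − 5 = 1, and the invariant factors of ∂_2 are all 1, so H_1 ≅ Z.
  H_2: rank ker ∂_2 − rank ∂_3 = (5 − 5) − 0 = 0, and there is no ∂_3, so H_2 ≅ 0.

As a check, the Euler characteristic is 5 − 10 + 5 = 0, which agrees with 1 − 1 + 0 = 0.
(K is a triangulation of the Möbius band.)

H_0 ≅ Z,  H_1 ≅ Z,  H_2 = 0.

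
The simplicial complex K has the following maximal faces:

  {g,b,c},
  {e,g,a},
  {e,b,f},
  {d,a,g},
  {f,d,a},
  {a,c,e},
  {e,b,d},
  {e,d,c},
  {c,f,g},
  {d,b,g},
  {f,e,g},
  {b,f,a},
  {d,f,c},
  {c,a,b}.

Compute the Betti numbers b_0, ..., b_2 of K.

b_0 = 1, b_1 = 2, b_2 = 1.

Take the total order a < b < c < d < e < f < g on the vertex set. Then K (dimension 2) consists of the simplices:

  0-simplices (7): a, b, c, d, e, f, g
  1-simplices (21): ab, ac, ad, ae, af, ag, bc, bd, be, bf, bg, cd, ce, cf, cg, de, df, dg, ef, eg, fg
  2-simplices (14): abc, abf, ace, adf, adg, aeg, bcg, bde, bdg, bef, cde, cdf, cfg, efg

so the chain groups are C_0 ≅ Z^7, C_1 ≅ Z^21, C_2 ≅ Z^14.

Boundary ∂_1: C_1 → C_0 is given by ∂[p,q] = [q] − [p].
The 7×21 boundary matrix has rank 6 and Smith normal form diag(1,1,1,1,1,1).

The boundary map ∂_2: C_2 → C_1 acts by ∂[p,q,r] = [q,r] − [p,r] + [p,q]. For instance
  ∂aeg = eg − ag + ae,
  ∂cde = de − ce + cd.
As a 21×14 matrix over Z this has rank 13, with invariant factors (1,1,1,1,1,1,1,1,1,1,1,1,1).

From H_k ≅ ker(∂_k) / im(∂_{k+1}) we obtain:

  H_0: rank C_0 − rank ∂_1 = 7 − 6 = 1, and the invariant factors of ∂_1 are all 1, so H_0 ≅ Z.
  H_1: rank ker ∂_1 − rank ∂_2 = (21 − 6) − 13 = 2, and the invariant factors of ∂_2 are all 1, so H_1 ≅ Z^2.
  H_2: rank ker ∂_2 − rank ∂_3 = (14 − 13) − 0 = 1, and there is no ∂_3, so H_2 ≅ Z.

As a check, the Euler characteristic is 7 − 21 + 14 = 0, which agrees with 1 − 2 + 1 = 0.
(K is a triangulation of the torus T^2.)

Hence the Betti numbers are b_0 = 1, b_1 = 2, b_2 = 1.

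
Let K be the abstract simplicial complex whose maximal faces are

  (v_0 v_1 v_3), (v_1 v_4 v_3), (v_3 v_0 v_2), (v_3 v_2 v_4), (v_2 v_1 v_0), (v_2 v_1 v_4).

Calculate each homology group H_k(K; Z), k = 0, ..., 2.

H_0 = Z,  H_1 = 0,  H_2 = Z.

We work with the vertex ordering v_0 < v_1 < v_2 < v_3 < v_4. The simplices of K, each written with vertices in increasing order, are:

  0-simplices (5): [v_0], [v_1], [v_2], [v_3], [v_4]
  1-simplices (9): [v_0,v_1], [v_0,v_2], [v_0,v_3], [v_1,v_2], [v_1,v_3], [v_1,v_4], [v_2,v_3], [v_2,v_4], [v_3,v_4]
  2-simplices (6): [v_0,v_1,v_2], [v_0,v_1,v_3], [v_0,v_2,v_3], [v_1,v_2,v_4], [v_1,v_3,v_4], [v_2,v_3,v_4]

giving chain groups C_0 ≅ Z^5, C_1 ≅ Z^9, C_2 ≅ Z^6.

∂_1: C_1 → C_0 is given by ∂[p,q] = [q] − [p]. For instance
  ∂[v_0,v_2] = [v_2] − [v_0].
The resulting 5×9 matrix has rank 4, and its Smith normal form has invariant factors (1,1,1,1).

Boundary ∂_2: C_2 → C_1 sends each 2-simplex [p,q,r] to [q,r] − [p,r] + [p,q]. For instance
  ∂[v_1,v_2,v_4] = [v_2,v_4] − [v_1,v_4] + [v_1,v_2],
  ∂[v_0,v_1,v_2] = [v_1,v_2] − [v_0,v_2] + [v_0,v_1].
The resulting 9×6 matrix has rank 5, and its Smith normal form has invariant factors (1,1,1,1,1).

Computing H_k = (kernel of ∂_k) / (image of ∂_{k+1}):

  H_0: rank C_0 − rank ∂_1 = 5 − 4 = 1, and the invariant factors of ∂_1 are all 1, so H_0 = Z.
  H_1: rank ker ∂_1 − rank ∂_2 = (9 − 4) − 5 = 0, and the invariant factors of ∂_2 are all 1, so H_1 = 0.
  H_2: rank ker ∂_2 − rank ∂_3 = (6 − 5) − 0 = 1, and there is no ∂_3, so H_2 = Z.

(K is a triangulation of the 2-sphere S^2.)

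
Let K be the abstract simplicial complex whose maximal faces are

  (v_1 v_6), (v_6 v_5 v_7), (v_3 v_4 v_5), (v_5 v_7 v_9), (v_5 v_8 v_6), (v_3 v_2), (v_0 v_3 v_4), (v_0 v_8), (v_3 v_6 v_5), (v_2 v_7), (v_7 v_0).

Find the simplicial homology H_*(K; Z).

Order the vertices as v_0 < v_1 < v_2 < v_3 < v_4 < v_5 < v_6 < v_7 < v_8 < v_9. Listing each simplex with vertices in this order, K has dimension 2 with simplices:

  0-simplices (10): [v_0], [v_1], [v_2], [v_3], [v_4], [v_5], [v_6], [v_7], [v_8], [v_9]
  1-simplices (18): (18 of them)
  2-simplices (6): [v_0,v_3,v_4], [v_3,v_4,v_5], [v_3,v_5,v_6], [v_5,v_6,v_7], [v_5,v_6,v_8], [v_5,v_7,v_9]

giving chain groups C_0 ≅ Z^10, C_1 ≅ Z^18, C_2 ≅ Z^6.

The boundary map ∂_1: C_1 → C_0 is given by ∂[p,q] = [q] − [p]. For instance
  ∂[v_2,v_7] = [v_7] − [v_2].
The 10×18 boundary matrix has rank 9 and Smith normal form diag(1,1,1,1,1,1,1,1,1).

∂_2: C_2 → C_1 sends each 2-simplex [p,q,r] to [q,r] − [p,r] + [p,q]. For instance
  ∂[v_3,v_4,v_5] = [v_4,v_5] − [v_3,v_5] + [v_3,v_4],
  ∂[v_5,v_6,v_8] = [v_6,v_8] − [v_5,v_8] + [v_5,v_6].
As a 18×6 matrix over Z this has rank 6, with invariant factors (1,1,1,1,1,1).

Computing H_k = (kernel of ∂_k) / (image of ∂_{k+1}):

  H_0: rank C_0 − rank ∂_1 = 10 − 9 = 1, and the invariant factors of ∂_1 are all 1, so H_0 ≅ Z.
  H_1: rank ker ∂_1 − rank ∂_2 = (18 − 9) − 6 = 3, and the invariant factors of ∂_2 are all 1, so H_1 ≅ Z^3.
  H_2: rank ker ∂_2 − rank ∂_3 = (6 − 6) − 0 = 0, and there is no ∂_3, so H_2 ≅ 0.

H_0 ≅ Z,  H_1 ≅ Z^3,  H_2 = 0.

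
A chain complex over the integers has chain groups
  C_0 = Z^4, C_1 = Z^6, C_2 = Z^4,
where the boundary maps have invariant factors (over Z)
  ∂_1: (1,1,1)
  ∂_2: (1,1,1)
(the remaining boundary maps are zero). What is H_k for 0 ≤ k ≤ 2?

H_0: b_0 = 4 − 0 − 3 = 1; torsion from ∂_1 factors > 1: none. So H_0 = Z.
H_1: b_1 = 6 − 3 − 3 = 0; torsion from ∂_2 factors > 1: none. So H_1 = 0.
H_2: b_2 = 4 − 3 − 0 = 1; torsion from ∂_3 factors > 1: none. So H_2 = Z.

H_0 = Z,  H_1 = 0,  H_2 = Z.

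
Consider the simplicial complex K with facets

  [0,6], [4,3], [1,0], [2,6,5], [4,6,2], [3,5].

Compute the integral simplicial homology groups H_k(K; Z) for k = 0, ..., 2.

Take the total order 0 < 1 < 2 < 3 < 4 < 5 < 6 on the vertex set. Then K (dimension 2) consists of the simplices:

  0-simplices (7): [0], [1], [2], [3], [4], [5], [6]
  1-simplices (9): [0,1], [0,6], [2,4], [2,5], [2,6], [3,4], [3,5], [4,6], [5,6]
  2-simplices (2): [2,4,6], [2,5,6]

Hence C_0 ≅ Z^7, C_1 ≅ Z^9, C_2 ≅ Z^2.

The boundary map ∂_1: C_1 → C_0 sends each edge [p,q] (with p < q) to q − p.
The 7×9 boundary matrix has rank 6 and Smith normal form diag(1,1,1,1,1,1).

The boundary map ∂_2: C_2 → C_1 sends each 2-simplex [p,q,r] to [q,r] − [p,r] + [p,q]. For instance
  ∂[2,4,6] = [4,6] − [2,6] + [2,4],
  ∂[2,5,6] = [5,6] − [2,6] + [2,5].
The 9×2 boundary matrix has rank 2 and Smith normal form diag(1,1).

From H_k ≅ ker(∂_k) / im(∂_{k+1}) we obtain:

  H_0: rank C_0 − rank ∂_1 = 7 − 6 = 1, and the invariant factors of ∂_1 are all 1, so H_0 = Z.
  H_1: rank ker ∂_1 − rank ∂_2 = (9 − 6) − 2 = 1, and the invariant factors of ∂_2 are all 1, so H_1 = Z.
  H_2: rank ker ∂_2 − rank ∂_3 = (2 − 2) − 0 = 0, and there is no ∂_3, so H_2 = 0.

H_0 ≅ Z,  H_1 ≅ Z,  H_2 = 0.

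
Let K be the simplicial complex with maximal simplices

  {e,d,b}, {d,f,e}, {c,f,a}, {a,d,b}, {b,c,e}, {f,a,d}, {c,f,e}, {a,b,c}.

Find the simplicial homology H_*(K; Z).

H_0 = Z,  H_1 = 0,  H_2 = Z.

Take the total order a < b < c < d < e < f on the vertex set. Then K (dimension 2) consists of the simplices:

  0-simplices (6): a, b, c, d, e, f
  1-simplices (12): ab, ac, ad, af, bc, bd, be, ce, cf, de, df, ef
  2-simplices (8): abc, abd, acf, adf, bce, bde, cef, def

so the chain groups are C_0 ≅ Z^6, C_1 ≅ Z^12, C_2 ≅ Z^8.

Boundary ∂_1: C_1 → C_0 is given by ∂[p,q] = [q] − [p].
The resulting 6×12 matrix has rank 5, and its Smith normal form has invariant factors (1,1,1,1,1).

The boundary map ∂_2: C_2 → C_1 maps a triangle to the signed sum of its edges. For instance
  ∂adf = df − af + ad,
  ∂acf = cf − af + ac.
This gives a 12×8 integer matrix of rank 7; reducing to Smith normal form yields diagonal entries (1,1,1,1,1,1,1).

Now H_k = ker ∂_k / im ∂_{k+1}, so:

  H_0: rank C_0 − rank ∂_1 = 6 − 5 = 1, and the invariant factors of ∂_1 are all 1, so H_0 ≅ Z.
  H_1: rank ker ∂_1 − rank ∂_2 = (12 − 5) − 7 = 0, and the invariant factors of ∂_2 are all 1, so H_1 ≅ 0.
  H_2: rank ker ∂_2 − rank ∂_3 = (8 − 7) − 0 = 1, and there is no ∂_3, so H_2 ≅ Z.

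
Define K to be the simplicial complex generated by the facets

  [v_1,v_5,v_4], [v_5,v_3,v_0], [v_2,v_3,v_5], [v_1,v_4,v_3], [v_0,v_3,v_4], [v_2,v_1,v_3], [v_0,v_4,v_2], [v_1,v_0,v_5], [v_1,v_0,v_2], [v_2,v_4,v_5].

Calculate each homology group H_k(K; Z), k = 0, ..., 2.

Order the vertices as v_0 < v_1 < v_2 < v_3 < v_4 < v_5. Listing each simplex with vertices in this order, K has dimension 2 with simplices:

  0-simplices (6): [v_0], [v_1], [v_2], [v_3], [v_4], [v_5]
  1-simplices (15): (15 of them)
  2-simplices (10): [v_0,v_1,v_2], [v_0,v_1,v_5], [v_0,v_2,v_4], [v_0,v_3,v_4], [v_0,v_3,v_5], [v_1,v_2,v_3], [v_1,v_3,v_4], [v_1,v_4,v_5], [v_2,v_3,v_5], [v_2,v_4,v_5]

so the chain groups are C_0 ≅ Z^6, C_1 ≅ Z^15, C_2 ≅ Z^10.

∂_1: C_1 → C_0 is given by ∂[p,q] = [q] − [p]. For instance
  ∂[v_2,v_5] = [v_5] − [v_2].
The 6×15 boundary matrix has rank 5 and Smith normal form diag(1,1,1,1,1).

Boundary ∂_2: C_2 → C_1 sends each 2-simplex [p,q,r] to [q,r] − [p,r] + [p,q]. For instance
  ∂[v_0,v_2,v_4] = [v_2,v_4] − [v_0,v_4] + [v_0,v_2],
  ∂[v_0,v_3,v_5] = [v_3,v_5] − [v_0,v_5] + [v_0,v_3].
The resulting 15×10 matrix has rank 10, and its Smith normal form has invariant factors (1,1,1,1,1,1,1,1,1,2).

Now H_k = ker ∂_k / im ∂_{k+1}, so:

  H_0: rank C_0 − rank ∂_1 = 6 − 5 = 1, and the invariant factors of ∂_1 are all 1, so H_0 ≅ Z.
  H_1: rank ker ∂_1 − rank ∂_2 = (15 − 5) − 10 = 0, and ∂_2 has invariant factor 2 > 1, so H_1 ≅ Z/2.
  H_2: rank ker ∂_2 − rank ∂_3 = (10 − 10) − 0 = 0, and there is no ∂_3, so H_2 ≅ 0.

As a check, the Euler characteristic is 6 − 15 + 10 = 1, which agrees with 1 − 0 + 0 = 1.

H_0 ≅ Z,  H_1 ≅ Z/2,  H_2 = 0.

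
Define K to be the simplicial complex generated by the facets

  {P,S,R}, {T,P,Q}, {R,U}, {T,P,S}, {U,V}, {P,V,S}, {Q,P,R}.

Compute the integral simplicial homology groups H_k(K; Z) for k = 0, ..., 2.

H_0 = Z,  H_1 = Z,  H_2 = 0.

Order the vertices as P < Q < R < S < T < U < V. Listing each simplex with vertices in this order, K has dimension 2 with simplices:

  0-simplices (7): P, Q, R, S, T, U, V
  1-simplices (12): PQ, PR, PS, PT, PV, QR, QT, RS, RU, ST, SV, UV
  2-simplices (5): PQR, PQT, PRS, PST, PSV

so the chain groups are C_0 ≅ Z^7, C_1 ≅ Z^12, C_2 ≅ Z^5.

∂_1: C_1 → C_0 is given by ∂[p,q] = [q] − [p]. For instance
  ∂PS = S − P.
This gives a 7×12 integer matrix of rank 6; reducing to Smith normal form yields diagonal entries (1,1,1,1,1,1).

The boundary map ∂_2: C_2 → C_1 acts by ∂[p,q,r] = [q,r] − [p,r] + [p,q]. For instance
  ∂PQR = QR − PR + PQ,
  ∂PRS = RS − PS + PR.
The 12×5 boundary matrix has rank 5 and Smith normal form diag(1,1,1,1,1).

Now H_k = ker ∂_k / im ∂_{k+1}, so:

  H_0: rank C_0 − rank ∂_1 = 7 − 6 = 1, and the invariant factors of ∂_1 are all 1, so H_0 ≅ Z.
  H_1: rank ker ∂_1 − rank ∂_2 = (12 − 6) − 5 = 1, and the invariant factors of ∂_2 are all 1, so H_1 ≅ Z.
  H_2: rank ker ∂_2 − rank ∂_3 = (5 − 5) − 0 = 0, and there is no ∂_3, so H_2 ≅ 0.

As a check, the Euler characteristic is 7 − 12 + 5 = 0, which agrees with 1 − 1 + 0 = 0.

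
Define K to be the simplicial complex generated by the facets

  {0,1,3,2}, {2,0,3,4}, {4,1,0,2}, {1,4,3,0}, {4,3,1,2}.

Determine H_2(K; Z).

We work with the vertex ordering 0 < 1 < 2 < 3 < 4. The simplices of K, each written with vertices in increasing order, are:

  0-simplices (5): [0], [1], [2], [3], [4]
  1-simplices (10): [0,1], [0,2], [0,3], [0,4], [1,2], [1,3], [1,4], [2,3], [2,4], [3,4]
  2-simplices (10): [0,1,2], [0,1,3], [0,1,4], [0,2,3], [0,2,4], [0,3,4], [1,2,3], [1,2,4], [1,3,4], [2,3,4]
  3-simplices (5): [0,1,2,3], [0,1,2,4], [0,1,3,4], [0,2,3,4], [1,2,3,4]

Hence C_0 ≅ Z^5, C_1 ≅ Z^10, C_2 ≅ Z^10, C_3 ≅ Z^5.

The boundary map ∂_1: C_1 → C_0 maps an edge to its endpoints' difference, ∂[p,q] = q − p.
The 5×10 boundary matrix has rank 4 and Smith normal form diag(1,1,1,1).

∂_2: C_2 → C_1 sends each 2-simplex [p,q,r] to [q,r] − [p,r] + [p,q]. For instance
  ∂[1,2,4] = [2,4] − [1,4] + [1,2],
  ∂[0,1,2] = [1,2] − [0,2] + [0,1].
The resulting 10×10 matrix has rank 6, and its Smith normal form has invariant factors (1,1,1,1,1,1).

Boundary ∂_3: C_3 → C_2 sends each 3-simplex σ to the alternating sum Σ_i (−1)^i (σ with its i-th vertex removed). For instance
  ∂[0,1,3,4] = [1,3,4] − [0,3,4] + [0,1,4] − [0,1,3],
  ∂[0,2,3,4] = [2,3,4] − [0,3,4] + [0,2,4] − [0,2,3].
The resulting 10×5 matrix has rank 4, and its Smith normal form has invariant factors (1,1,1,1).

Now H_k = ker ∂_k / im ∂_{k+1}, so:

  H_2: rank ker ∂_2 − rank ∂_3 = (10 − 6) − 4 = 0, and the invariant factors of ∂_3 are all 1, so H_2 = 0.

H_2 = 0.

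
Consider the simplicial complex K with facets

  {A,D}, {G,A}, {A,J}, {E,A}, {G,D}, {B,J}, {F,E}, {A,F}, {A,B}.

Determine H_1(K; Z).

H_1 = Z^3.

We work with the vertex ordering A < B < D < E < F < G < J. The simplices of K, each written with vertices in increasing order, are:

  0-simplices (7): A, B, D, E, F, G, J
  1-simplices (9): AB, AD, AE, AF, AG, AJ, BJ, DG, EF

giving chain groups C_0 ≅ Z^7, C_1 ≅ Z^9.

Boundary ∂_1: C_1 → C_0 maps an edge to its endpoints' difference, ∂[p,q] = q − p. For instance
  ∂EF = F − E.
The resulting 7×9 matrix has rank 6, and its Smith normal form has invariant factors (1,1,1,1,1,1).

From H_k ≅ ker(∂_k) / im(∂_{k+1}) we obtain:

  H_1: rank ker ∂_1 − rank ∂_2 = (9 − 6) − 0 = 3, and there is no ∂_2, so H_1 ≅ Z^3.

(K is a triangulation of a wedge of 3 circles.)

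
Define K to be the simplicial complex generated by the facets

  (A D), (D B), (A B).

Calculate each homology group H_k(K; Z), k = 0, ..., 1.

H_0 ≅ Z,  H_1 ≅ Z.

We work with the vertex ordering A < B < D. The simplices of K, each written with vertices in increasing order, are:

  0-simplices (3): A, B, D
  1-simplices (3): AB, AD, BD

giving chain groups C_0 ≅ Z^3, C_1 ≅ Z^3.

∂_1: C_1 → C_0 is given by ∂[p,q] = [q] − [p].
As a 3×3 matrix over Z this has rank 2, with invariant factors (1,1).

Computing H_k = (kernel of ∂_k) / (image of ∂_{k+1}):

  H_0: rank C_0 − rank ∂_1 = 3 − 2 = 1, and the invariant factors of ∂_1 are all 1, so H_0 ≅ Z.
  H_1: rank ker ∂_1 − rank ∂_2 = (3 − 2) − 0 = 1, and there is no ∂_2, so H_1 ≅ Z.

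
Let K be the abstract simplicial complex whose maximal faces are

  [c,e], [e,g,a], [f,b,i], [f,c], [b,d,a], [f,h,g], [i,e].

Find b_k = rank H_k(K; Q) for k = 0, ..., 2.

K has 9 vertices, 15 edges, 4 triangles.
rank ∂_0 = 0, rank ∂_1 = 8 ⇒ b_0 = 9 − 0 − 8 = 1; all invariant factors of ∂_1 are 1 so no torsion. So H_0 ≅ Z.
rank ∂_1 = 8, rank ∂_2 = 4 ⇒ b_1 = 15 − 8 − 4 = 3; all invariant factors of ∂_2 are 1 so no torsion. So H_1 ≅ Z^3.
rank ∂_2 = 4, rank ∂_3 = 0 ⇒ b_2 = 4 − 4 − 0 = 0. So H_2 ≅ 0.

b_0 = 1, b_1 = 3, b_2 = 0.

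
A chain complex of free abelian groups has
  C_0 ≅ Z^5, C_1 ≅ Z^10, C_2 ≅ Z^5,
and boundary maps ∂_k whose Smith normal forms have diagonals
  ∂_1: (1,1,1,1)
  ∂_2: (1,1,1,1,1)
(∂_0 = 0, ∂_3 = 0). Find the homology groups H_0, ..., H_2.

H_0 = Z,  H_1 = Z,  H_2 = 0.

H_0: b_0 = 5 − 0 − 4 = 1; torsion from ∂_1 factors > 1: none. So H_0 = Z.
H_1: b_1 = 10 − 4 − 5 = 1; torsion from ∂_2 factors > 1: none. So H_1 = Z.
H_2: b_2 = 5 − 5 − 0 = 0; torsion from ∂_3 factors > 1: none. So H_2 = 0.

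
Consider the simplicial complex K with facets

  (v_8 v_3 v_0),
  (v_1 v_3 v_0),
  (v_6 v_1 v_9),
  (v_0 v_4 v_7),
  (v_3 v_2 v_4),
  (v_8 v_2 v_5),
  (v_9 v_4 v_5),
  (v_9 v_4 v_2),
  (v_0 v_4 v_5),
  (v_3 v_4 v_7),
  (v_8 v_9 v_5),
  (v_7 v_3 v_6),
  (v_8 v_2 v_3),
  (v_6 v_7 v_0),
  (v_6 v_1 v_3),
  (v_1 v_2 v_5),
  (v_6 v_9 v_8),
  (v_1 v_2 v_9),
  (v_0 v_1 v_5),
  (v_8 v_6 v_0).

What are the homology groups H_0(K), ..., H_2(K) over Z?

We work with the vertex ordering v_0 < v_1 < v_2 < v_3 < v_4 < v_5 < v_6 < v_7 < v_8 < v_9. The simplices of K, each written with vertices in increasing order, are:

  0-simplices (10): [v_0], [v_1], [v_2], [v_3], [v_4], [v_5], [v_6], [v_7], [v_8], [v_9]
  1-simplices (30): (30 of them)
  2-simplices (20): (20 of them)

giving chain groups C_0 ≅ Z^10, C_1 ≅ Z^30, C_2 ≅ Z^20.

∂_1: C_1 → C_0 sends each edge [p,q] (with p < q) to q − p.
As a 10×30 matrix over Z this has rank 9, with invariant factors (1,1,1,1,1,1,1,1,1).

The boundary map ∂_2: C_2 → C_1 maps a triangle to the signed sum of its edges. For instance
  ∂[v_0,v_6,v_7] = [v_6,v_7] − [v_0,v_7] + [v_0,v_6],
  ∂[v_3,v_4,v_7] = [v_4,v_7] − [v_3,v_7] + [v_3,v_4].
As a 30×20 matrix over Z this has rank 20, with invariant factors (1,1,1,1,1,1,1,1,1,1,1,1,1,1,1,1,1,1,1,2).

Now H_k = ker ∂_k / im ∂_{k+1}, so:

  H_0: rank C_0 − rank ∂_1 = 10 − 9 = 1, and the invariant factors of ∂_1 are all 1, so H_0 = Z.
  H_1: rank ker ∂_1 − rank ∂_2 = (30 − 9) − 20 = 1, and ∂_2 has invariant factor 2 > 1, so H_1 = Z ⊕ Z/2Z.
  H_2: rank ker ∂_2 − rank ∂_3 = (20 − 20) − 0 = 0, and there is no ∂_3, so H_2 = 0.

H_0 = Z,  H_1 = Z ⊕ Z/2Z,  H_2 = 0.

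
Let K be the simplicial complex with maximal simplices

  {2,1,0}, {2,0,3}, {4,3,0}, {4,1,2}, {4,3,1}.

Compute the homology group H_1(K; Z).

H_1 ≅ Z.

Fix the vertex order 0 < 1 < 2 < 3 < 4 and write every simplex with vertices in increasing order. Then dim K = 2 and the simplices of K are:

  0-simplices (5): [0], [1], [2], [3], [4]
  1-simplices (10): [0,1], [0,2], [0,3], [0,4], [1,2], [1,3], [1,4], [2,3], [2,4], [3,4]
  2-simplices (5): [0,1,2], [0,2,3], [0,3,4], [1,2,4], [1,3,4]

so the chain groups are C_0 ≅ Z^5, C_1 ≅ Z^10, C_2 ≅ Z^5.

∂_1: C_1 → C_0 is given by ∂[p,q] = [q] − [p].
The 5×10 boundary matrix has rank 4 and Smith normal form diag(1,1,1,1).

Boundary ∂_2: C_2 → C_1 acts by ∂[p,q,r] = [q,r] − [p,r] + [p,q]. For instance
  ∂[0,3,4] = [3,4] − [0,4] + [0,3],
  ∂[1,3,4] = [3,4] − [1,4] + [1,3].
As a 10×5 matrix over Z this has rank 5, with invariant factors (1,1,1,1,1).

Reading off H_k = ker ∂_k / im ∂_{k+1}:

  H_1: rank ker ∂_1 − rank ∂_2 = (10 − 4) − 5 = 1, and the invariant factors of ∂_2 are all 1, so H_1 ≅ Z.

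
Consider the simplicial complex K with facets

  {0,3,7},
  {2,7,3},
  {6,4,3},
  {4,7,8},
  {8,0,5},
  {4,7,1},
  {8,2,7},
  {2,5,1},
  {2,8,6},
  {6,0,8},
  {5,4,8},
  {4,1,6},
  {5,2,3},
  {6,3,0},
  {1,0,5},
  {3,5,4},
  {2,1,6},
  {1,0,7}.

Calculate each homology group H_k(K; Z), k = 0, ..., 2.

Order the vertices as 0 < 1 < 2 < 3 < 4 < 5 < 6 < 7 < 8. Listing each simplex with vertices in this order, K has dimension 2 with simplices:

  0-simplices (9): [0], [1], [2], [3], [4], [5], [6], [7], [8]
  1-simplices (27): (27 of them)
  2-simplices (18): [0,1,5], [0,1,7], [0,3,6], [0,3,7], [0,5,8], [0,6,8], [1,2,5], [1,2,6], [1,4,6], [1,4,7], [2,3,5], [2,3,7], [2,6,8], [2,7,8], [3,4,5], [3,4,6], [4,5,8], [4,7,8]

Hence C_0 ≅ Z^9, C_1 ≅ Z^27, C_2 ≅ Z^18.

Boundary ∂_1: C_1 → C_0 sends each edge [p,q] (with p < q) to q − p. For instance
  ∂[2,8] = [8] − [2].
As a 9×27 matrix over Z this has rank 8, with invariant factors (1,1,1,1,1,1,1,1).

∂_2: C_2 → C_1 sends each 2-simplex [p,q,r] to [q,r] − [p,r] + [p,q]. For instance
  ∂[3,4,5] = [4,5] − [3,5] + [3,4],
  ∂[0,3,7] = [3,7] − [0,7] + [0,3].
The 27×18 boundary matrix has rank 17 and Smith normal form diag(1,1,1,1,1,1,1,1,1,1,1,1,1,1,1,1,1).

Reading off H_k = ker ∂_k / im ∂_{k+1}:

  H_0: rank C_0 − rank ∂_1 = 9 − 8 = 1, and the invariant factors of ∂_1 are all 1, so H_0 ≅ Z.
  H_1: rank ker ∂_1 − rank ∂_2 = (27 − 8) − 17 = 2, and the invariant factors of ∂_2 are all 1, so H_1 ≅ Z^2.
  H_2: rank ker ∂_2 − rank ∂_3 = (18 − 17) − 0 = 1, and there is no ∂_3, so H_2 ≅ Z.

H_0 ≅ Z,  H_1 ≅ Z^2,  H_2 ≅ Z.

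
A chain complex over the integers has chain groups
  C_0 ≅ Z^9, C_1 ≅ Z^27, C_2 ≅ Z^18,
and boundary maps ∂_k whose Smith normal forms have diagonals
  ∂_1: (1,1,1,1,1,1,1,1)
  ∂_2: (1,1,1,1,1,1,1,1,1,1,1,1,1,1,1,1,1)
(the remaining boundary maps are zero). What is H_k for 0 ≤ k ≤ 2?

H_0 = Z,  H_1 = Z^2,  H_2 = Z.

H_0: b_0 = 9 − 0 − 8 = 1; torsion from ∂_1 factors > 1: none. So H_0 = Z.
H_1: b_1 = 27 − 8 − 17 = 2; torsion from ∂_2 factors > 1: none. So H_1 = Z^2.
H_2: b_2 = 18 − 17 − 0 = 1; torsion from ∂_3 factors > 1: none. So H_2 = Z.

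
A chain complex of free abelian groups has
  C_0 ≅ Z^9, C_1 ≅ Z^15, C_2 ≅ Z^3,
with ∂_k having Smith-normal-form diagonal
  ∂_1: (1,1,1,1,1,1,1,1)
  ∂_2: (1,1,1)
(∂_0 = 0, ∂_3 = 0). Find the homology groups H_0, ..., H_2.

H_0: b_0 = 9 − 0 − 8 = 1; torsion from ∂_1 factors > 1: none. So H_0 ≅ Z.
H_1: b_1 = 15 − 8 − 3 = 4; torsion from ∂_2 factors > 1: none. So H_1 ≅ Z^4.
H_2: b_2 = 3 − 3 − 0 = 0; torsion from ∂_3 factors > 1: none. So H_2 ≅ 0.

H_0 ≅ Z,  H_1 ≅ Z^4,  H_2 = 0.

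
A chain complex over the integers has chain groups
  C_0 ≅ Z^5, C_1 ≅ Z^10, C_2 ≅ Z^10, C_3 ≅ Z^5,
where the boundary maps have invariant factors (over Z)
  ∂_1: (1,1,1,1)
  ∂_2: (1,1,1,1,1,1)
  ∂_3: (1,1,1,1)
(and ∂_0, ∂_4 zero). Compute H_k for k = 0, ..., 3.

H_0: b_0 = 5 − 0 − 4 = 1; torsion from ∂_1 factors > 1: none. So H_0 = Z.
H_1: b_1 = 10 − 4 − 6 = 0; torsion from ∂_2 factors > 1: none. So H_1 = 0.
H_2: b_2 = 10 − 6 − 4 = 0; torsion from ∂_3 factors > 1: none. So H_2 = 0.
H_3: b_3 = 5 − 4 − 0 = 1; torsion from ∂_4 factors > 1: none. So H_3 = Z.

H_0 = Z,  H_1 = 0,  H_2 = 0,  H_3 = Z.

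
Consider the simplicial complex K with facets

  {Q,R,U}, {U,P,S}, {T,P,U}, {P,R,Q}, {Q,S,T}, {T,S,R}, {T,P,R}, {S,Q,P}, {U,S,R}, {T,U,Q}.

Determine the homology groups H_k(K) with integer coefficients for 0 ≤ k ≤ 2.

Order the vertices as P < Q < R < S < T < U. Listing each simplex with vertices in this order, K has dimension 2 with simplices:

  0-simplices (6): P, Q, R, S, T, U
  1-simplices (15): PQ, PR, PS, PT, PU, QR, QS, QT, QU, RS, RT, RU, ST, SU, TU
  2-simplices (10): PQR, PQS, PRT, PSU, PTU, QRU, QST, QTU, RST, RSU

giving chain groups C_0 ≅ Z^6, C_1 ≅ Z^15, C_2 ≅ Z^10.

∂_1: C_1 → C_0 maps an edge to its endpoints' difference, ∂[p,q] = q − p. For instance
  ∂SU = U − S.
The resulting 6×15 matrix has rank 5, and its Smith normal form has invariant factors (1,1,1,1,1).

The boundary map ∂_2: C_2 → C_1 maps a triangle to the signed sum of its edges. For instance
  ∂QRU = RU − QU + QR,
  ∂PQR = QR − PR + PQ.
The resulting 15×10 matrix has rank 10, and its Smith normal form has invariant factors (1,1,1,1,1,1,1,1,1,2).

Reading off H_k = ker ∂_k / im ∂_{k+1}:

  H_0: rank C_0 − rank ∂_1 = 6 − 5 = 1, and the invariant factors of ∂_1 are all 1, so H_0 ≅ Z.
  H_1: rank ker ∂_1 − rank ∂_2 = (15 − 5) − 10 = 0, and ∂_2 has invariant factor 2 > 1, so H_1 ≅ Z_2.
  H_2: rank ker ∂_2 − rank ∂_3 = (10 − 10) − 0 = 0, and there is no ∂_3, so H_2 ≅ 0.

As a check, the Euler characteristic is 6 − 15 + 10 = 1, which agrees with 1 − 0 + 0 = 1.
(K is a triangulation of the real projective plane RP^2.)

H_0 = Z,  H_1 = Z_2,  H_2 = 0.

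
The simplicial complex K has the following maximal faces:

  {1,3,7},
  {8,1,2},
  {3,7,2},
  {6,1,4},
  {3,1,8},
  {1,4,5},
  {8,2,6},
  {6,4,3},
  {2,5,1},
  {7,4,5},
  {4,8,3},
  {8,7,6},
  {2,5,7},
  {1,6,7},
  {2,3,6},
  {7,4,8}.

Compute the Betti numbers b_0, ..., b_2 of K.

Fix the vertex order 1 < 2 < 3 < 4 < 5 < 6 < 7 < 8 and write every simplex with vertices in increasing order. Then dim K = 2 and the simplices of K are:

  0-simplices (8): [1], [2], [3], [4], [5], [6], [7], [8]
  1-simplices (24): (24 of them)
  2-simplices (16): [1,2,5], [1,2,8], [1,3,7], [1,3,8], [1,4,5], [1,4,6], [1,6,7], [2,3,6], [2,3,7], [2,5,7], [2,6,8], [3,4,6], [3,4,8], [4,5,7], [4,7,8], [6,7,8]

Hence C_0 ≅ Z^8, C_1 ≅ Z^24, C_2 ≅ Z^16.

Boundary ∂_1: C_1 → C_0 is given by ∂[p,q] = [q] − [p]. For instance
  ∂[7,8] = [8] − [7].
The 8×24 boundary matrix has rank 7 and Smith normal form diag(1,1,1,1,1,1,1).

∂_2: C_2 → C_1 sends each 2-simplex [p,q,r] to [q,r] − [p,r] + [p,q]. For instance
  ∂[4,7,8] = [7,8] − [4,8] + [4,7],
  ∂[1,3,7] = [3,7] − [1,7] + [1,3].
The 24×16 boundary matrix has rank 15 and Smith normal form diag(1,1,1,1,1,1,1,1,1,1,1,1,1,1,1).

From H_k ≅ ker(∂_k) / im(∂_{k+1}) we obtain:

  H_0: rank C_0 − rank ∂_1 = 8 − 7 = 1, and the invariant factors of ∂_1 are all 1, so H_0 ≅ Z.
  H_1: rank ker ∂_1 − rank ∂_2 = (24 − 7) − 15 = 2, and the invariant factors of ∂_2 are all 1, so H_1 ≅ Z^2.
  H_2: rank ker ∂_2 − rank ∂_3 = (16 − 15) − 0 = 1, and there is no ∂_3, so H_2 ≅ Z.

Hence the Betti numbers are b_0 = 1, b_1 = 2, b_2 = 1.

b_0 = 1, b_1 = 2, b_2 = 1.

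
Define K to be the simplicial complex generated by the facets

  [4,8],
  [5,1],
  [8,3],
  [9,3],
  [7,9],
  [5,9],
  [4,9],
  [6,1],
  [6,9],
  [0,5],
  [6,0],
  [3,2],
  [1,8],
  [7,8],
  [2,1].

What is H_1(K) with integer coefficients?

Order the vertices as 0 < 1 < 2 < 3 < 4 < 5 < 6 < 7 < 8 < 9. Listing each simplex with vertices in this order, K has dimension 1 with simplices:

  0-simplices (10): [0], [1], [2], [3], [4], [5], [6], [7], [8], [9]
  1-simplices (15): [0,5], [0,6], [1,2], [1,5], [1,6], [1,8], [2,3], [3,8], [3,9], [4,8], [4,9], [5,9], [6,9], [7,8], [7,9]

so the chain groups are C_0 ≅ Z^10, C_1 ≅ Z^15.

∂_1: C_1 → C_0 maps an edge to its endpoints' difference, ∂[p,q] = q − p. For instance
  ∂[1,8] = [8] − [1].
This gives a 10×15 integer matrix of rank 9; reducing to Smith normal form yields diagonal entries (1,1,1,1,1,1,1,1,1).

Now H_k = ker ∂_k / im ∂_{k+1}, so:

  H_1: rank ker ∂_1 − rank ∂_2 = (15 − 9) − 0 = 6, and there is no ∂_2, so H_1 = Z^6.

H_1 = Z^6.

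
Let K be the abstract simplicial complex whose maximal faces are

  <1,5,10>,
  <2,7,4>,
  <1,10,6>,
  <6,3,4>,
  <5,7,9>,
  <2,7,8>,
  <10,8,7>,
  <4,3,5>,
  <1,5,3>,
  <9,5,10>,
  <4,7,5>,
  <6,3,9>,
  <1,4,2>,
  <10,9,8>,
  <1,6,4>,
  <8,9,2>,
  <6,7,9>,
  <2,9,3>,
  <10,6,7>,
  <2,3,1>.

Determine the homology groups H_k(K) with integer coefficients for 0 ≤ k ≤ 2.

Take the total order 1 < 2 < 3 < 4 < 5 < 6 < 7 < 8 < 9 < 10 on the vertex set. Then K (dimension 2) consists of the simplices:

  0-simplices (10): [1], [2], [3], [4], [5], [6], [7], [8], [9], [10]
  1-simplices (30): (30 of them)
  2-simplices (20): (20 of them)

giving chain groups C_0 ≅ Z^10, C_1 ≅ Z^30, C_2 ≅ Z^20.

Boundary ∂_1: C_1 → C_0 is given by ∂[p,q] = [q] − [p]. For instance
  ∂[1,2] = [2] − [1].
The resulting 10×30 matrix has rank 9, and its Smith normal form has invariant factors (1,1,1,1,1,1,1,1,1).

Boundary ∂_2: C_2 → C_1 maps a triangle to the signed sum of its edges. For instance
  ∂[2,7,8] = [7,8] − [2,8] + [2,7],
  ∂[6,7,9] = [7,9] − [6,9] + [6,7].
This gives a 30×20 integer matrix of rank 20; reducing to Smith normal form yields diagonal entries (1,1,1,1,1,1,1,1,1,1,1,1,1,1,1,1,1,1,1,2).

Computing H_k = (kernel of ∂_k) / (image of ∂_{k+1}):

  H_0: rank C_0 − rank ∂_1 = 10 − 9 = 1, and the invariant factors of ∂_1 are all 1, so H_0 = Z.
  H_1: rank ker ∂_1 − rank ∂_2 = (30 − 9) − 20 = 1, and ∂_2 has invariant factor 2 > 1, so H_1 = Z ⊕ Z/2Z.
  H_2: rank ker ∂_2 − rank ∂_3 = (20 − 20) − 0 = 0, and there is no ∂_3, so H_2 = 0.

H_0 = Z,  H_1 = Z ⊕ Z/2Z,  H_2 = 0.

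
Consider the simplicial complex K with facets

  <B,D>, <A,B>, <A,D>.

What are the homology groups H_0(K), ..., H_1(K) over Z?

Take the total order A < B < D on the vertex set. Then K (dimension 1) consists of the simplices:

  0-simplices (3): A, B, D
  1-simplices (3): AB, AD, BD

Hence C_0 ≅ Z^3, C_1 ≅ Z^3.

∂_1: C_1 → C_0 sends each edge [p,q] (with p < q) to q − p.
The 3×3 boundary matrix has rank 2 and Smith normal form diag(1,1).

From H_k ≅ ker(∂_k) / im(∂_{k+1}) we obtain:

  H_0: rank C_0 − rank ∂_1 = 3 − 2 = 1, and the invariant factors of ∂_1 are all 1, so H_0 = Z.
  H_1: rank ker ∂_1 − rank ∂_2 = (3 − 2) − 0 = 1, and there is no ∂_2, so H_1 = Z.

(K is a triangulation of the circle S^1.)

H_0 = Z,  H_1 = Z.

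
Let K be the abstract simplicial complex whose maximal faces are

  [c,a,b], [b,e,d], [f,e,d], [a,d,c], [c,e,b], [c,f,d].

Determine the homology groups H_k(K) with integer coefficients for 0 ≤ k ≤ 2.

H_0 ≅ Z,  H_1 ≅ Z,  H_2 = 0.

Order the vertices as a < b < c < d < e < f. Listing each simplex with vertices in this order, K has dimension 2 with simplices:

  0-simplices (6): a, b, c, d, e, f
  1-simplices (12): ab, ac, ad, bc, bd, be, cd, ce, cf, de, df, ef
  2-simplices (6): abc, acd, bce, bde, cdf, def

so the chain groups are C_0 ≅ Z^6, C_1 ≅ Z^12, C_2 ≅ Z^6.

The boundary map ∂_1: C_1 → C_0 sends each edge [p,q] (with p < q) to q − p. For instance
  ∂ab = b − a.
This gives a 6×12 integer matrix of rank 5; reducing to Smith normal form yields diagonal entries (1,1,1,1,1).

∂_2: C_2 → C_1 sends each 2-simplex [p,q,r] to [q,r] − [p,r] + [p,q]. For instance
  ∂bce = ce − be + bc,
  ∂cdf = df − cf + cd.
This gives a 12×6 integer matrix of rank 6; reducing to Smith normal form yields diagonal entries (1,1,1,1,1,1).

Reading off H_k = ker ∂_k / im ∂_{k+1}:

  H_0: rank C_0 − rank ∂_1 = 6 − 5 = 1, and the invariant factors of ∂_1 are all 1, so H_0 ≅ Z.
  H_1: rank ker ∂_1 − rank ∂_2 = (12 − 5) − 6 = 1, and the invariant factors of ∂_2 are all 1, so H_1 ≅ Z.
  H_2: rank ker ∂_2 − rank ∂_3 = (6 − 6) − 0 = 0, and there is no ∂_3, so H_2 ≅ 0.

As a check, the Euler characteristic is 6 − 12 + 6 = 0, which agrees with 1 − 1 + 0 = 0.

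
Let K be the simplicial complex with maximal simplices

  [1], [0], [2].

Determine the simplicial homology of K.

Take the total order 0 < 1 < 2 on the vertex set. Then K (dimension 0) consists of the simplices:

  0-simplices (3): [0], [1], [2]

so the chain groups are C_0 ≅ Z^3.

Computing H_k = (kernel of ∂_k) / (image of ∂_{k+1}):

  H_0: rank C_0 − rank ∂_1 = 3 − 0 = 3, and there is no ∂_1, so H_0 = Z^3.

H_0 ≅ Z^3.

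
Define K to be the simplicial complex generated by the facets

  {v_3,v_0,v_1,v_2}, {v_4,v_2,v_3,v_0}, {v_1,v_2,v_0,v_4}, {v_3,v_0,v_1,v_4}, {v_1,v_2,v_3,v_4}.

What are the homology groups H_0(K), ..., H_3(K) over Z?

Order the vertices as v_0 < v_1 < v_2 < v_3 < v_4. Listing each simplex with vertices in this order, K has dimension 3 with simplices:

  0-simplices (5): [v_0], [v_1], [v_2], [v_3], [v_4]
  1-simplices (10): [v_0,v_1], [v_0,v_2], [v_0,v_3], [v_0,v_4], [v_1,v_2], [v_1,v_3], [v_1,v_4], [v_2,v_3], [v_2,v_4], [v_3,v_4]
  2-simplices (10): [v_0,v_1,v_2], [v_0,v_1,v_3], [v_0,v_1,v_4], [v_0,v_2,v_3], [v_0,v_2,v_4], [v_0,v_3,v_4], [v_1,v_2,v_3], [v_1,v_2,v_4], [v_1,v_3,v_4], [v_2,v_3,v_4]
  3-simplices (5): [v_0,v_1,v_2,v_3], [v_0,v_1,v_2,v_4], [v_0,v_1,v_3,v_4], [v_0,v_2,v_3,v_4], [v_1,v_2,v_3,v_4]

so the chain groups are C_0 ≅ Z^5, C_1 ≅ Z^10, C_2 ≅ Z^10, C_3 ≅ Z^5.

Boundary ∂_1: C_1 → C_0 is given by ∂[p,q] = [q] − [p].
This gives a 5×10 integer matrix of rank 4; reducing to Smith normal form yields diagonal entries (1,1,1,1).

The boundary map ∂_2: C_2 → C_1 sends each 2-simplex [p,q,r] to [q,r] − [p,r] + [p,q]. For instance
  ∂[v_0,v_1,v_4] = [v_1,v_4] − [v_0,v_4] + [v_0,v_1],
  ∂[v_0,v_2,v_4] = [v_2,v_4] − [v_0,v_4] + [v_0,v_2].
The 10×10 boundary matrix has rank 6 and Smith normal form diag(1,1,1,1,1,1).

∂_3: C_3 → C_2 sends each 3-simplex σ to the alternating sum Σ_i (−1)^i (σ with its i-th vertex removed). For instance
  ∂[v_1,v_2,v_3,v_4] = [v_2,v_3,v_4] − [v_1,v_3,v_4] + [v_1,v_2,v_4] − [v_1,v_2,v_3],
  ∂[v_0,v_1,v_3,v_4] = [v_1,v_3,v_4] − [v_0,v_3,v_4] + [v_0,v_1,v_4] − [v_0,v_1,v_3].
The resulting 10×5 matrix has rank 4, and its Smith normal form has invariant factors (1,1,1,1).

Computing H_k = (kernel of ∂_k) / (image of ∂_{k+1}):

  H_0: rank C_0 − rank ∂_1 = 5 − 4 = 1, and the invariant factors of ∂_1 are all 1, so H_0 = Z.
  H_1: rank ker ∂_1 − rank ∂_2 = (10 − 4) − 6 = 0, and the invariant factors of ∂_2 are all 1, so H_1 = 0.
  H_2: rank ker ∂_2 − rank ∂_3 = (10 − 6) − 4 = 0, and the invariant factors of ∂_3 are all 1, so H_2 = 0.
  H_3: rank ker ∂_3 − rank ∂_4 = (5 − 4) − 0 = 1, and there is no ∂_4, so H_3 = Z.

H_0 = Z,  H_1 = 0,  H_2 = 0,  H_3 = Z.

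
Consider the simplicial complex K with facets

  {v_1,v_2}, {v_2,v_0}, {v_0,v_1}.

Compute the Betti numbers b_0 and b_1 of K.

Take the total order v_0 < v_1 < v_2 on the vertex set. Then K (dimension 1) consists of the simplices:

  0-simplices (3): [v_0], [v_1], [v_2]
  1-simplices (3): [v_0,v_1], [v_0,v_2], [v_1,v_2]

Hence C_0 ≅ Z^3, C_1 ≅ Z^3.

The boundary map ∂_1: C_1 → C_0 is given by ∂[p,q] = [q] − [p]. For instance
  ∂[v_1,v_2] = [v_2] − [v_1].
The resulting 3×3 matrix has rank 2, and its Smith normal form has invariant factors (1,1).

Now H_k = ker ∂_k / im ∂_{k+1}, so:

  H_0: rank C_0 − rank ∂_1 = 3 − 2 = 1, and the invariant factors of ∂_1 are all 1, so H_0 = Z.
  H_1: rank ker ∂_1 − rank ∂_2 = (3 − 2) − 0 = 1, and there is no ∂_2, so H_1 = Z.

As a check, the Euler characteristic is 3 − 3 = 0, which agrees with 1 − 1 = 0.

Hence the Betti numbers are b_0 = 1, b_1 = 1.

b_0 = 1, b_1 = 1.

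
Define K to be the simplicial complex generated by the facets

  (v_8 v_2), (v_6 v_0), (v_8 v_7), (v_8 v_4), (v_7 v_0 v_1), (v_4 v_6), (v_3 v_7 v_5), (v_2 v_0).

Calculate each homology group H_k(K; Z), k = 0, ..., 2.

Take the total order v_0 < v_1 < v_2 < v_3 < v_4 < v_5 < v_6 < v_7 < v_8 on the vertex set. Then K (dimension 2) consists of the simplices:

  0-simplices (9): [v_0], [v_1], [v_2], [v_3], [v_4], [v_5], [v_6], [v_7], [v_8]
  1-simplices (12): [v_0,v_1], [v_0,v_2], [v_0,v_6], [v_0,v_7], [v_1,v_7], [v_2,v_8], [v_3,v_5], [v_3,v_7], [v_4,v_6], [v_4,v_8], [v_5,v_7], [v_7,v_8]
  2-simplices (2): [v_0,v_1,v_7], [v_3,v_5,v_7]

so the chain groups are C_0 ≅ Z^9, C_1 ≅ Z^12, C_2 ≅ Z^2.

Boundary ∂_1: C_1 → C_0 maps an edge to its endpoints' difference, ∂[p,q] = q − p. For instance
  ∂[v_0,v_1] = [v_1] − [v_0].
The 9×12 boundary matrix has rank 8 and Smith normal form diag(1,1,1,1,1,1,1,1).

Boundary ∂_2: C_2 → C_1 maps a triangle to the signed sum of its edges. For instance
  ∂[v_0,v_1,v_7] = [v_1,v_7] − [v_0,v_7] + [v_0,v_1],
  ∂[v_3,v_5,v_7] = [v_5,v_7] − [v_3,v_7] + [v_3,v_5].
This gives a 12×2 integer matrix of rank 2; reducing to Smith normal form yields diagonal entries (1,1).

From H_k ≅ ker(∂_k) / im(∂_{k+1}) we obtain:

  H_0: rank C_0 − rank ∂_1 = 9 − 8 = 1, and the invariant factors of ∂_1 are all 1, so H_0 ≅ Z.
  H_1: rank ker ∂_1 − rank ∂_2 = (12 − 8) − 2 = 2, and the invariant factors of ∂_2 are all 1, so H_1 ≅ Z^2.
  H_2: rank ker ∂_2 − rank ∂_3 = (2 − 2) − 0 = 0, and there is no ∂_3, so H_2 ≅ 0.

As a check, the Euler characteristic is 9 − 12 + 2 = -1, which agrees with 1 − 2 + 0 = -1.

H_0 ≅ Z,  H_1 ≅ Z^2,  H_2 = 0.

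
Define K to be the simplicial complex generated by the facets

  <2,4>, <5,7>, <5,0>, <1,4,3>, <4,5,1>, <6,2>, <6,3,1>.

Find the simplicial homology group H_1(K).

H_1 ≅ Z.

K has 8 vertices, 11 edges, 3 triangles.
rank ∂_1 = 7, rank ∂_2 = 3 ⇒ b_1 = 11 − 7 − 3 = 1; all invariant factors of ∂_2 are 1 so no torsion. So H_1 ≅ Z.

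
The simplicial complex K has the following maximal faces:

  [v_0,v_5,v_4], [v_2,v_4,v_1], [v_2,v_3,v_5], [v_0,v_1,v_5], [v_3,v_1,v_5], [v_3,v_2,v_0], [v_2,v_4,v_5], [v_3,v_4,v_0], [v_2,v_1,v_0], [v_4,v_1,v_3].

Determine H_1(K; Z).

H_1 ≅ Z/2.

We work with the vertex ordering v_0 < v_1 < v_2 < v_3 < v_4 < v_5. The simplices of K, each written with vertices in increasing order, are:

  0-simplices (6): [v_0], [v_1], [v_2], [v_3], [v_4], [v_5]
  1-simplices (15): (15 of them)
  2-simplices (10): [v_0,v_1,v_2], [v_0,v_1,v_5], [v_0,v_2,v_3], [v_0,v_3,v_4], [v_0,v_4,v_5], [v_1,v_2,v_4], [v_1,v_3,v_4], [v_1,v_3,v_5], [v_2,v_3,v_5], [v_2,v_4,v_5]

giving chain groups C_0 ≅ Z^6, C_1 ≅ Z^15, C_2 ≅ Z^10.

∂_1: C_1 → C_0 sends each edge [p,q] (with p < q) to q − p. For instance
  ∂[v_3,v_4] = [v_4] − [v_3].
The resulting 6×15 matrix has rank 5, and its Smith normal form has invariant factors (1,1,1,1,1).

Boundary ∂_2: C_2 → C_1 acts by ∂[p,q,r] = [q,r] − [p,r] + [p,q]. For instance
  ∂[v_2,v_3,v_5] = [v_3,v_5] − [v_2,v_5] + [v_2,v_3],
  ∂[v_0,v_4,v_5] = [v_4,v_5] − [v_0,v_5] + [v_0,v_4].
As a 15×10 matrix over Z this has rank 10, with invariant factors (1,1,1,1,1,1,1,1,1,2).

Computing H_k = (kernel of ∂_k) / (image of ∂_{k+1}):

  H_1: rank ker ∂_1 − rank ∂_2 = (15 − 5) − 10 = 0, and ∂_2 has invariant factor 2 > 1, so H_1 = Z/2.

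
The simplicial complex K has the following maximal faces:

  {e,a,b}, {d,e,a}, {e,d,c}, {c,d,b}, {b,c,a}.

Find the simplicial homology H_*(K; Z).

H_0 = Z,  H_1 = Z,  H_2 = 0.

Take the total order a < b < c < d < e on the vertex set. Then K (dimension 2) consists of the simplices:

  0-simplices (5): a, b, c, d, e
  1-simplices (10): ab, ac, ad, ae, bc, bd, be, cd, ce, de
  2-simplices (5): abc, abe, ade, bcd, cde

Hence C_0 ≅ Z^5, C_1 ≅ Z^10, C_2 ≅ Z^5.

Boundary ∂_1: C_1 → C_0 sends each edge [p,q] (with p < q) to q − p. For instance
  ∂ce = e − c.
As a 5×10 matrix over Z this has rank 4, with invariant factors (1,1,1,1).

The boundary map ∂_2: C_2 → C_1 maps a triangle to the signed sum of its edges. For instance
  ∂abc = bc − ac + ab,
  ∂ade = de − ae + ad.
This gives a 10×5 integer matrix of rank 5; reducing to Smith normal form yields diagonal entries (1,1,1,1,1).

Computing H_k = (kernel of ∂_k) / (image of ∂_{k+1}):

  H_0: rank C_0 − rank ∂_1 = 5 − 4 = 1, and the invariant factors of ∂_1 are all 1, so H_0 = Z.
  H_1: rank ker ∂_1 − rank ∂_2 = (10 − 4) − 5 = 1, and the invariant factors of ∂_2 are all 1, so H_1 = Z.
  H_2: rank ker ∂_2 − rank ∂_3 = (5 − 5) − 0 = 0, and there is no ∂_3, so H_2 = 0.

(K is a triangulation of the Möbius band.)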